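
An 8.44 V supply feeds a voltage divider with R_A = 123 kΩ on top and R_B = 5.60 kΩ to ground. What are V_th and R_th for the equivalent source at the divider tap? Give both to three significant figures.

V_th is the open-circuit tap voltage: 8.44 × 5.60/(123 + 5.60) = 0.368 V.
With the supply zeroed, R_A and R_B appear in parallel from the tap: R_th = R_A‖R_B = (123 × 5.60)/128.6 = 5.36 kΩ.

V_th = 0.368 V, R_th = 5.36 kΩ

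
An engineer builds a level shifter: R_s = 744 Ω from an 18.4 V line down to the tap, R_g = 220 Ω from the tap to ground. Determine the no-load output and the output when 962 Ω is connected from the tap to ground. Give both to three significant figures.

Open-circuit: V = 18.4 × 220/(744 + 220) = 4.20 V.
With the load, R_g becomes R_g‖R_L = 179.1 Ω, so V = 18.4 × 179.1/923.1 = 3.57 V.

Unloaded: 4.20 V; loaded: 3.57 V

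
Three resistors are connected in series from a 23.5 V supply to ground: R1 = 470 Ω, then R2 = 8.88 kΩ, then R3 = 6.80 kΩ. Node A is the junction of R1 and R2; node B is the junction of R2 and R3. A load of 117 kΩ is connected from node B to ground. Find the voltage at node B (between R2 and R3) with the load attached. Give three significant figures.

V ≈ 9.57 V

At node B, R3 is in parallel with the load: R3‖R_L = 6426 Ω.
Below node A the resistance is R2 + (R3‖R_L) = 15310 Ω, so V_A = 23.5 × 15310/15780 = 22.80 V.
Then V_B = V_A × (R3‖R_L)/(R2 + R3‖R_L) = 22.80 × 6426/15310 = 9.57 V.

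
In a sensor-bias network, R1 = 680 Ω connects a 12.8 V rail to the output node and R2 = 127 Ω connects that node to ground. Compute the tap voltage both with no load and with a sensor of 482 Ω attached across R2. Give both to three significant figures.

Open-circuit: V = 12.8 × 127/(680 + 127) = 2.01 V.
With the load, R2 becomes R2‖R_L = 100.5 Ω, so V = 12.8 × 100.5/780.5 = 1.65 V.

Unloaded: 2.01 V; loaded: 1.65 V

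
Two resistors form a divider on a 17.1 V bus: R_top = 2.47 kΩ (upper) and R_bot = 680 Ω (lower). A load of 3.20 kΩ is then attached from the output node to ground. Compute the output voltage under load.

V_out ≈ 3.16 V

The load sits in parallel with R_bot: R_bot‖R_L = (680 × 3200) / (680 + 3200) = 560.8 Ω.
V_out = 17.1 × 560.8 / (2470 + 560.8) = 17.1 × 560.8/3031 = 3.16 V.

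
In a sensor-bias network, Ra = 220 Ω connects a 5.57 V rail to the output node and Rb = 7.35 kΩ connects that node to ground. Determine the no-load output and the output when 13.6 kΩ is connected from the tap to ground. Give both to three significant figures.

Unloaded: 5.41 V; loaded: 5.32 V

Open-circuit: V = 5.57 × 7350/(220 + 7350) = 5.41 V.
With the load, Rb becomes Rb‖R_L = 4771 Ω, so V = 5.57 × 4771/4991 = 5.32 V.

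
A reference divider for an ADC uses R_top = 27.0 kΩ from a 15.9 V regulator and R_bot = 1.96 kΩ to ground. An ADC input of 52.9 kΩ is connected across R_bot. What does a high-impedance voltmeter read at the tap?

The load sits in parallel with R_bot: R_bot‖R_L = (1.96 × 52.9) / (1.96 + 52.9) = 1.890 kΩ.
V_out = 15.9 × 1.890 / (27.0 + 1.890) = 15.9 × 1.890/28.89 = 1.04 V.
(Unloaded it would have been 1.08 V.)

V_out ≈ 1.04 V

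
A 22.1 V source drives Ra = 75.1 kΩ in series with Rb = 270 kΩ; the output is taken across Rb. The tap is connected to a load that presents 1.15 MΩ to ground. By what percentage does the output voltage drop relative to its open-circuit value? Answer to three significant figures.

The divider's output (Thévenin) resistance is Ra‖Rb = 58.76 kΩ.
Fractional drop under load = R_th/(R_th + R_L) = 58.76 / (58.76 + 1150) = 0.04861.
So the output falls by 4.86 %.

4.86 %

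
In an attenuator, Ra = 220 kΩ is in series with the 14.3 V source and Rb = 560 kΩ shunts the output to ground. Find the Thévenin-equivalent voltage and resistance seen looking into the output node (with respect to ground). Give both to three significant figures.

V_th = 10.3 V, R_th = 158 kΩ

V_th is the open-circuit tap voltage: 14.3 × 560/(220 + 560) = 10.3 V.
With the supply zeroed, Ra and Rb appear in parallel from the tap: R_th = Ra‖Rb = (220 × 560)/780.0 = 158 kΩ.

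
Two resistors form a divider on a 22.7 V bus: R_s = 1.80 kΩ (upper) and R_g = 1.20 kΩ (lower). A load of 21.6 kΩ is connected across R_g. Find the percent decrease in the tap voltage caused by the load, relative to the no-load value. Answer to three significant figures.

3.23 %

The divider's output (Thévenin) resistance is R_s‖R_g = 0.7200 kΩ.
Fractional drop under load = R_th/(R_th + R_L) = 0.7200 / (0.7200 + 21.6) = 0.03226.
So the output falls by 3.23 %.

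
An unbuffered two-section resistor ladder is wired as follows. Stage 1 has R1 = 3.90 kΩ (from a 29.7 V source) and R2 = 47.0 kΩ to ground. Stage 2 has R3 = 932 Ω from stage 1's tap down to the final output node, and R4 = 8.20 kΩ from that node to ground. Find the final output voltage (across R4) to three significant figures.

Stage 2 presents R3+R4 = 9132 Ω as a load on stage 1's tap.
Stage 1's lower leg becomes R2‖(R3+R4) = 7646 Ω, so V_mid = 29.7 × 7646/11550 = 19.67 V.
Stage 2 is itself unloaded: V_out = V_mid × R4/(R3+R4) = 19.67 × 8200/9132 = 17.7 V.

V_out ≈ 17.7 V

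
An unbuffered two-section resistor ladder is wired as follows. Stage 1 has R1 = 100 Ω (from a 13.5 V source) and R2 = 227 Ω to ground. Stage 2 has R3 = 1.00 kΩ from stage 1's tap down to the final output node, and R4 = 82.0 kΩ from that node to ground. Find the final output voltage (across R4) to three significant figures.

Stage 2 presents R3+R4 = 83000 Ω as a load on stage 1's tap.
Stage 1's lower leg becomes R2‖(R3+R4) = 226.4 Ω, so V_mid = 13.5 × 226.4/326.4 = 9.364 V.
Stage 2 is itself unloaded: V_out = V_mid × R4/(R3+R4) = 9.364 × 82000/83000 = 9.25 V.

V_out ≈ 9.25 V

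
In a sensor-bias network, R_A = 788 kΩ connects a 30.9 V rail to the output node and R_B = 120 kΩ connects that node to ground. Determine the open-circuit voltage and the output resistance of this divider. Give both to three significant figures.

V_th is the open-circuit tap voltage: 30.9 × 120/(788 + 120) = 4.08 V.
With the supply zeroed, R_A and R_B appear in parallel from the tap: R_th = R_A‖R_B = (788 × 120)/908.0 = 104 kΩ.

V_th = 4.08 V, R_th = 104 kΩ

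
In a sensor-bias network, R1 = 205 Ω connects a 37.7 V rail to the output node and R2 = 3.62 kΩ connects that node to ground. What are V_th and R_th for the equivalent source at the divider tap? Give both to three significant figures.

V_th = 35.7 V, R_th = 194 Ω

V_th is the open-circuit tap voltage: 37.7 × 3620/(205 + 3620) = 35.7 V.
With the supply zeroed, R1 and R2 appear in parallel from the tap: R_th = R1‖R2 = (205 × 3620)/3825 = 194 Ω.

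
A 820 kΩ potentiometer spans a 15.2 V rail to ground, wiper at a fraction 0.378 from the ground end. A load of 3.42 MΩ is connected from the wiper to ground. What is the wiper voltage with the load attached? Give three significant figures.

The wiper splits the pot into (1−α)R = 510.0 kΩ above and αR = 310.0 kΩ below.
Lower section ‖ load = 284.2 kΩ.
V_wiper = 15.2 × 284.2/(510.0 + 284.2) = 5.44 V.

V ≈ 5.44 V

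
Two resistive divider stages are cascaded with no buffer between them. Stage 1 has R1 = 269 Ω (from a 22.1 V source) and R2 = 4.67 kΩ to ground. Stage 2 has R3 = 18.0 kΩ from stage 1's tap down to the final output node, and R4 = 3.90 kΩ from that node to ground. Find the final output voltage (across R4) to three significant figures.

V_out ≈ 3.68 V

Stage 2 presents R3+R4 = 21900 Ω as a load on stage 1's tap.
Stage 1's lower leg becomes R2‖(R3+R4) = 3849 Ω, so V_mid = 22.1 × 3849/4118 = 20.66 V.
Stage 2 is itself unloaded: V_out = V_mid × R4/(R3+R4) = 20.66 × 3900/21900 = 3.68 V.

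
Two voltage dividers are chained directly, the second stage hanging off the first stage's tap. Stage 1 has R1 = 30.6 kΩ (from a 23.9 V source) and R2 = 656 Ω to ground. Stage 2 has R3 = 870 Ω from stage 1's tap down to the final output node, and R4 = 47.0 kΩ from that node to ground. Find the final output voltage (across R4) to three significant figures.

Stage 2 presents R3+R4 = 47870 Ω as a load on stage 1's tap.
Stage 1's lower leg becomes R2‖(R3+R4) = 647.1 Ω, so V_mid = 23.9 × 647.1/31250 = 0.4950 V.
Stage 2 is itself unloaded: V_out = V_mid × R4/(R3+R4) = 0.4950 × 47000/47870 = 0.486 V.

V_out ≈ 0.486 V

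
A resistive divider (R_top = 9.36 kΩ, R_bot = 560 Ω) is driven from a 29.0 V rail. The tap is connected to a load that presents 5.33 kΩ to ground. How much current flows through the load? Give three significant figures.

I_L ≈ 0.279 mA

R_bot‖R_L = 506.8 Ω; V_out = 29.0 × 506.8/9867 = 1.489 V.
I_L = V_out / R_L = 1.489 / 5.33 kΩ = 0.279 mA.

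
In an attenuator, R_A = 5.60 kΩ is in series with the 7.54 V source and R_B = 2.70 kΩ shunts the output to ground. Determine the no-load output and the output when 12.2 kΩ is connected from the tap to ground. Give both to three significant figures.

Open-circuit: V = 7.54 × 2.70/(5.60 + 2.70) = 2.45 V.
With the load, R_B becomes R_B‖R_L = 2.211 kΩ, so V = 7.54 × 2.211/7.811 = 2.13 V.

Unloaded: 2.45 V; loaded: 2.13 V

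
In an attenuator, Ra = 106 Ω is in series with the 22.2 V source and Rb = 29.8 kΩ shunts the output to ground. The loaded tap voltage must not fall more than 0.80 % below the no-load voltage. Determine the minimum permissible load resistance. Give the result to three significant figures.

Output resistance R_th = Ra‖Rb = (106 × 29800)/29910 = 105.6 Ω.
The fractional drop is R_th/(R_th + R_L); requiring this ≤ 0.00800 gives R_L ≥ R_th(1/0.00800 − 1) = 105.6 × 124.0 = 13.1 kΩ.

R_L(min) ≈ 13.1 kΩ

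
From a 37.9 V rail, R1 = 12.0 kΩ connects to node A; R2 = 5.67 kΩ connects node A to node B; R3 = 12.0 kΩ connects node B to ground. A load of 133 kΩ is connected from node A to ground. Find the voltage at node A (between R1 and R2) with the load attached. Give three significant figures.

V ≈ 21.4 V

Below node A the series string R2+R3 = 17.67 kΩ sits in parallel with the 133 kΩ load: 15.60 kΩ.
V_A = 37.9 × 15.60/(12.0 + 15.60) = 21.4 V.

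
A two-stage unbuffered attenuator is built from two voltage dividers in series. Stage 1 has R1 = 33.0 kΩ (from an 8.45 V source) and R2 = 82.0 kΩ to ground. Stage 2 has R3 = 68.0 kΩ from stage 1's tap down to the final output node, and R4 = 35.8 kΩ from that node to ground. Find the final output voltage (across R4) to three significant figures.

Stage 2 presents R3+R4 = 103.8 kΩ as a load on stage 1's tap.
Stage 1's lower leg becomes R2‖(R3+R4) = 45.81 kΩ, so V_mid = 8.45 × 45.81/78.81 = 4.912 V.
Stage 2 is itself unloaded: V_out = V_mid × R4/(R3+R4) = 4.912 × 35.8/103.8 = 1.69 V.

V_out ≈ 1.69 V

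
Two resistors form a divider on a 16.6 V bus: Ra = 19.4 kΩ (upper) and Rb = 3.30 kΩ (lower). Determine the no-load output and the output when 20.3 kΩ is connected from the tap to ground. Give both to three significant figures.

Open-circuit: V = 16.6 × 3.30/(19.4 + 3.30) = 2.41 V.
With the load, Rb becomes Rb‖R_L = 2.839 kΩ, so V = 16.6 × 2.839/22.24 = 2.12 V.

Unloaded: 2.41 V; loaded: 2.12 V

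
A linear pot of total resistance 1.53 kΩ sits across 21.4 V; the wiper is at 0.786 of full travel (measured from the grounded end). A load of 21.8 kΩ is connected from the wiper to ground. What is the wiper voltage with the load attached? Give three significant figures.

V ≈ 16.6 V

The wiper splits the pot into (1−α)R = 327.4 Ω above and αR = 1203 Ω below.
Lower section ‖ load = 1140 Ω.
V_wiper = 21.4 × 1140/(327.4 + 1140) = 16.6 V.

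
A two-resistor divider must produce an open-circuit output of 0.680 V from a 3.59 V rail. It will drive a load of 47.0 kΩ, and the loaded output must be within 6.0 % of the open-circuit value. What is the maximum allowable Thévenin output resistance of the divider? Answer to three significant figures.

R_th ≤ 3.00 kΩ

Loading drop = R_th/(R_th + R_L) ≤ 0.0600, so R_th ≤ R_L · ε/(1−ε) = 47.0 kΩ × 0.0600/0.9400 = 3.00 kΩ.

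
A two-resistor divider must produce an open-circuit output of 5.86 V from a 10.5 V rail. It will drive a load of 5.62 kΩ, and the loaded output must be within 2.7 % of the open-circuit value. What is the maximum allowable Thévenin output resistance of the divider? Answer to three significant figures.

R_th ≤ 156 Ω

Loading drop = R_th/(R_th + R_L) ≤ 0.0270, so R_th ≤ R_L · ε/(1−ε) = 5.62 kΩ × 0.0270/0.9730 = 156 Ω.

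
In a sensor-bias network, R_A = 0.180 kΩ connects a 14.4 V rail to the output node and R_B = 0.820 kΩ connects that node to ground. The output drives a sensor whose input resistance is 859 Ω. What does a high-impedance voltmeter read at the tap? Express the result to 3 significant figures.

The load sits in parallel with R_B: R_B‖R_L = (820 × 859) / (820 + 859) = 419.5 Ω.
V_out = 14.4 × 419.5 / (180 + 419.5) = 14.4 × 419.5/599.5 = 10.1 V.
(Unloaded it would have been 11.8 V.)

V_out ≈ 10.1 V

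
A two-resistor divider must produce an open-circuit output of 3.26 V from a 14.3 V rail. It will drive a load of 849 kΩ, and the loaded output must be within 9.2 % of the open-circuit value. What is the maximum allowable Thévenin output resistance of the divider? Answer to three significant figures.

Loading drop = R_th/(R_th + R_L) ≤ 0.0920, so R_th ≤ R_L · ε/(1−ε) = 849 kΩ × 0.0920/0.9080 = 86.0 kΩ.
(Any R1, R2 with R2/(R1+R2) = 0.228 and R1‖R2 ≤ 86.0 kΩ will meet the spec.)

R_th ≤ 86.0 kΩ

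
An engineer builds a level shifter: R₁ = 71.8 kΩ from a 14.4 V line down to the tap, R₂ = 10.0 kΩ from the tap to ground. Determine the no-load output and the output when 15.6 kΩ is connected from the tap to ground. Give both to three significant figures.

Open-circuit: V = 14.4 × 10.0/(71.8 + 10.0) = 1.76 V.
With the load, R₂ becomes R₂‖R_L = 6.094 kΩ, so V = 14.4 × 6.094/77.89 = 1.13 V.

Unloaded: 1.76 V; loaded: 1.13 V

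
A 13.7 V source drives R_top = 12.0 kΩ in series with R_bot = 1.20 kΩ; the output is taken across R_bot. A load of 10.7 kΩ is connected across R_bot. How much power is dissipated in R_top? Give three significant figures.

Total resistance from the source is R_top + (R_bot‖R_L) = 13.08 kΩ, so I = 13.7/13.08 kΩ = 1.047 mA.
P = I²·R_top = (1.047 mA)² × 12.0 kΩ = 13.2 mW.

P ≈ 13.2 mW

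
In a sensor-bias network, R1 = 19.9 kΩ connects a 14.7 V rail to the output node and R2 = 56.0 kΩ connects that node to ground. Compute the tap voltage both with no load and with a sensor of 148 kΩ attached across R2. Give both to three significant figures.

Open-circuit: V = 14.7 × 56.0/(19.9 + 56.0) = 10.8 V.
With the load, R2 becomes R2‖R_L = 40.63 kΩ, so V = 14.7 × 40.63/60.53 = 9.87 V.

Unloaded: 10.8 V; loaded: 9.87 V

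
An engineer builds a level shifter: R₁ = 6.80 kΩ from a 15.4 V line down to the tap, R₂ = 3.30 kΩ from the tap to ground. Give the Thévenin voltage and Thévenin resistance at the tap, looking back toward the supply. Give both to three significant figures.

V_th is the open-circuit tap voltage: 15.4 × 3.30/(6.80 + 3.30) = 5.03 V.
With the supply zeroed, R₁ and R₂ appear in parallel from the tap: R_th = R₁‖R₂ = (6.80 × 3.30)/10.10 = 2.22 kΩ.

V_th = 5.03 V, R_th = 2.22 kΩ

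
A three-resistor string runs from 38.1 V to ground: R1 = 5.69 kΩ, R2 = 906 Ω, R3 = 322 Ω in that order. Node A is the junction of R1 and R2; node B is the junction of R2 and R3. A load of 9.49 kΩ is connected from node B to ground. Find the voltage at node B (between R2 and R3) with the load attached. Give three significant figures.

V ≈ 1.72 V

At node B, R3 is in parallel with the load: R3‖R_L = 311.4 Ω.
Below node A the resistance is R2 + (R3‖R_L) = 1217 Ω, so V_A = 38.1 × 1217/6907 = 6.715 V.
Then V_B = V_A × (R3‖R_L)/(R2 + R3‖R_L) = 6.715 × 311.4/1217 = 1.72 V.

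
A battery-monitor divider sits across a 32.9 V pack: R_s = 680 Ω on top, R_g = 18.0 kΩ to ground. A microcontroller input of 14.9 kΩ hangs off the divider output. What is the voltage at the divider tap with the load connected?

The load sits in parallel with R_g: R_g‖R_L = (18000 × 14900) / (18000 + 14900) = 8152 Ω.
V_out = 32.9 × 8152 / (680 + 8152) = 32.9 × 8152/8832 = 30.4 V.

V_out ≈ 30.4 V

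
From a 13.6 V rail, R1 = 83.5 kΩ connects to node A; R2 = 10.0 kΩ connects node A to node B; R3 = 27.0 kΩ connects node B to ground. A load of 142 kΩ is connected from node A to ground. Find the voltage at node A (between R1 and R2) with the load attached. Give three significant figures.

V ≈ 3.54 V

Below node A the series string R2+R3 = 37.00 kΩ sits in parallel with the 142 kΩ load: 29.35 kΩ.
V_A = 13.6 × 29.35/(83.5 + 29.35) = 3.54 V.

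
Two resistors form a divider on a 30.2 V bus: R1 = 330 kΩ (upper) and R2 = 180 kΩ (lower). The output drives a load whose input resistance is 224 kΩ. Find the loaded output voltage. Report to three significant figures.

The load sits in parallel with R2: R2‖R_L = (180 × 224) / (180 + 224) = 99.80 kΩ.
V_out = 30.2 × 99.80 / (330 + 99.80) = 30.2 × 99.80/429.8 = 7.01 V.

V_out ≈ 7.01 V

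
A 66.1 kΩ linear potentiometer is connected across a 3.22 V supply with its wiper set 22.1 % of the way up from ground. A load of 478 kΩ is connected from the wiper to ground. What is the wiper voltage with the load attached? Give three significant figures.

V ≈ 0.695 V

The wiper splits the pot into (1−α)R = 51.49 kΩ above and αR = 14.61 kΩ below.
Lower section ‖ load = 14.17 kΩ.
V_wiper = 3.22 × 14.17/(51.49 + 14.17) = 0.695 V.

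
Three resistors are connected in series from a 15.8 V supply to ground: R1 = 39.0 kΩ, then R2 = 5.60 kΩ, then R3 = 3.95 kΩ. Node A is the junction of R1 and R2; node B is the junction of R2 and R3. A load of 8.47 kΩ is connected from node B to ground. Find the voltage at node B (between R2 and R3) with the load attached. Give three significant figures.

V ≈ 0.900 V

At node B, R3 is in parallel with the load: R3‖R_L = 2.694 kΩ.
Below node A the resistance is R2 + (R3‖R_L) = 8.294 kΩ, so V_A = 15.8 × 8.294/47.29 = 2.771 V.
Then V_B = V_A × (R3‖R_L)/(R2 + R3‖R_L) = 2.771 × 2.694/8.294 = 0.900 V.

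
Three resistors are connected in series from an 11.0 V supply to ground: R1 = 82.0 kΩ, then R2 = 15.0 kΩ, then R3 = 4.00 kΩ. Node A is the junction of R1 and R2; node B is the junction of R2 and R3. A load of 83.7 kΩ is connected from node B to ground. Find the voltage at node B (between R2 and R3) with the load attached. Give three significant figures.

At node B, R3 is in parallel with the load: R3‖R_L = 3.818 kΩ.
Below node A the resistance is R2 + (R3‖R_L) = 18.82 kΩ, so V_A = 11.0 × 18.82/100.8 = 2.053 V.
Then V_B = V_A × (R3‖R_L)/(R2 + R3‖R_L) = 2.053 × 3.818/18.82 = 0.417 V.

V ≈ 0.417 V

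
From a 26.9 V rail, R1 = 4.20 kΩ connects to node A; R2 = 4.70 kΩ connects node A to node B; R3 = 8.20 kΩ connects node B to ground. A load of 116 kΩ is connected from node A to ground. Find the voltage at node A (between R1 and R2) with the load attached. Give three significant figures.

Below node A the series string R2+R3 = 12.90 kΩ sits in parallel with the 116 kΩ load: 11.61 kΩ.
V_A = 26.9 × 11.61/(4.20 + 11.61) = 19.8 V.

V ≈ 19.8 V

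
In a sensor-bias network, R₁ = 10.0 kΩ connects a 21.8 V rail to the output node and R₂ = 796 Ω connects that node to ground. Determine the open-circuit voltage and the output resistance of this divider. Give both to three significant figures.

V_th = 1.61 V, R_th = 737 Ω

V_th is the open-circuit tap voltage: 21.8 × 796/(10000 + 796) = 1.61 V.
With the supply zeroed, R₁ and R₂ appear in parallel from the tap: R_th = R₁‖R₂ = (10000 × 796)/10800 = 737 Ω.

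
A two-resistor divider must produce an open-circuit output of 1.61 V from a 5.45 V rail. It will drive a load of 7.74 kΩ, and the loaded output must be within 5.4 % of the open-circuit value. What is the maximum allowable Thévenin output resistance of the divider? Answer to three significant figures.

Loading drop = R_th/(R_th + R_L) ≤ 0.0540, so R_th ≤ R_L · ε/(1−ε) = 7.74 kΩ × 0.0540/0.9460 = 442 Ω.
(Any R1, R2 with R2/(R1+R2) = 0.295 and R1‖R2 ≤ 442 Ω will meet the spec.)

R_th ≤ 442 Ω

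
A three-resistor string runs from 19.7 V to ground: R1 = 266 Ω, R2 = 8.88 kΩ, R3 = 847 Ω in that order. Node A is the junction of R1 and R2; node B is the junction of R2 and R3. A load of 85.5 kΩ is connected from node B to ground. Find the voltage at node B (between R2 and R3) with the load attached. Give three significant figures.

At node B, R3 is in parallel with the load: R3‖R_L = 838.7 Ω.
Below node A the resistance is R2 + (R3‖R_L) = 9719 Ω, so V_A = 19.7 × 9719/9985 = 19.18 V.
Then V_B = V_A × (R3‖R_L)/(R2 + R3‖R_L) = 19.18 × 838.7/9719 = 1.65 V.

V ≈ 1.65 V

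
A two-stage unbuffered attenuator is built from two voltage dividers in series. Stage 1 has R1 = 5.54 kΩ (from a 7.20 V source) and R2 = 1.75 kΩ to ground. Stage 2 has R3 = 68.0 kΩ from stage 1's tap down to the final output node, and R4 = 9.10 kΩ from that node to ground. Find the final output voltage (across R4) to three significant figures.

Stage 2 presents R3+R4 = 77.10 kΩ as a load on stage 1's tap.
Stage 1's lower leg becomes R2‖(R3+R4) = 1.711 kΩ, so V_mid = 7.20 × 1.711/7.251 = 1.699 V.
Stage 2 is itself unloaded: V_out = V_mid × R4/(R3+R4) = 1.699 × 9.10/77.10 = 0.201 V.

V_out ≈ 0.201 V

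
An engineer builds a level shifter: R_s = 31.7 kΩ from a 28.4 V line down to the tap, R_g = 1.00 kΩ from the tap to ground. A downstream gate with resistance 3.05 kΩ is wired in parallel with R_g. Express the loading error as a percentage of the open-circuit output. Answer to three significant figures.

The divider's output (Thévenin) resistance is R_s‖R_g = 0.9694 kΩ.
Fractional drop under load = R_th/(R_th + R_L) = 0.9694 / (0.9694 + 3.05) = 0.2412.
So the output falls by 24.1 %.

24.1 %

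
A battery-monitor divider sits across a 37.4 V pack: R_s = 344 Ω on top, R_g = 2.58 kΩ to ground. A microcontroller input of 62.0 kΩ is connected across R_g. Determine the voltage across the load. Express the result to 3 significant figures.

The load sits in parallel with R_g: R_g‖R_L = (2580 × 62000) / (2580 + 62000) = 2477 Ω.
V_out = 37.4 × 2477 / (344 + 2477) = 37.4 × 2477/2821 = 32.8 V.

V_out ≈ 32.8 V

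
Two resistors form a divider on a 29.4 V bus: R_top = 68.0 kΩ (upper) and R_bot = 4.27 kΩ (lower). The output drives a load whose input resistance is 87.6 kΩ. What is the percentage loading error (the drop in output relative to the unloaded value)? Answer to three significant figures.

4.39 %

The divider's output (Thévenin) resistance is R_top‖R_bot = 4.018 kΩ.
Fractional drop under load = R_th/(R_th + R_L) = 4.018 / (4.018 + 87.6) = 0.04385.
So the output falls by 4.39 %.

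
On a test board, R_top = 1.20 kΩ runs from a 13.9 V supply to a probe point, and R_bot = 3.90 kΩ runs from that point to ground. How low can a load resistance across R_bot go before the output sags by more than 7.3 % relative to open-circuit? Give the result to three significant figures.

Output resistance R_th = R_top‖R_bot = (1200 × 3900)/5100 = 917.6 Ω.
The fractional drop is R_th/(R_th + R_L); requiring this ≤ 0.0730 gives R_L ≥ R_th(1/0.0730 − 1) = 917.6 × 12.70 = 11.7 kΩ.

R_L(min) ≈ 11.7 kΩ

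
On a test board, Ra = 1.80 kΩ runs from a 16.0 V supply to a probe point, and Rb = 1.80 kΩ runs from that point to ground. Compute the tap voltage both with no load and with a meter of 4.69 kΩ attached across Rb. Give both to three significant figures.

Unloaded: 8.00 V; loaded: 6.71 V

Open-circuit: V = 16.0 × 1.80/(1.80 + 1.80) = 8.00 V.
With the load, Rb becomes Rb‖R_L = 1.301 kΩ, so V = 16.0 × 1.301/3.101 = 6.71 V.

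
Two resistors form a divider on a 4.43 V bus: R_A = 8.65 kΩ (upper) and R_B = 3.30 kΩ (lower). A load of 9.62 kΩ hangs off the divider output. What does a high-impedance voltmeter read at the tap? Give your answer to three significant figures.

The load sits in parallel with R_B: R_B‖R_L = (3.30 × 9.62) / (3.30 + 9.62) = 2.457 kΩ.
V_out = 4.43 × 2.457 / (8.65 + 2.457) = 4.43 × 2.457/11.11 = 0.980 V.
(Unloaded it would have been 1.22 V.)

V_out ≈ 0.980 V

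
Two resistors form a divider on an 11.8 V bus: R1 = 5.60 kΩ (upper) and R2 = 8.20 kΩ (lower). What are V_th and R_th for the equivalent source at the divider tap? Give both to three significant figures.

V_th = 7.01 V, R_th = 3.33 kΩ

V_th is the open-circuit tap voltage: 11.8 × 8.20/(5.60 + 8.20) = 7.01 V.
With the supply zeroed, R1 and R2 appear in parallel from the tap: R_th = R1‖R2 = (5.60 × 8.20)/13.80 = 3.33 kΩ.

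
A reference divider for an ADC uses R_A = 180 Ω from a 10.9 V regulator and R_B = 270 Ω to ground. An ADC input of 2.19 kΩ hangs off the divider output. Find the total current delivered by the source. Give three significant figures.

I ≈ 25.9 mA

R_B‖R_L = 240.4 Ω, so the source sees R_A + R_B‖R_L = 420.4 Ω.
I = 10.9 V / 420.4 Ω = 25.9 mA.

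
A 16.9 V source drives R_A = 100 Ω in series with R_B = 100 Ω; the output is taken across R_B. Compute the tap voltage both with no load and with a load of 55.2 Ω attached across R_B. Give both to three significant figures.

Open-circuit: V = 16.9 × 100/(100 + 100) = 8.45 V.
With the load, R_B becomes R_B‖R_L = 35.57 Ω, so V = 16.9 × 35.57/135.6 = 4.43 V.

Unloaded: 8.45 V; loaded: 4.43 V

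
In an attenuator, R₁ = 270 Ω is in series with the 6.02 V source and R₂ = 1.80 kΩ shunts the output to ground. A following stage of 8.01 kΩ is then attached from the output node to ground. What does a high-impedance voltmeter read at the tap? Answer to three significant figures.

The load sits in parallel with R₂: R₂‖R_L = (1800 × 8010) / (1800 + 8010) = 1470 Ω.
V_out = 6.02 × 1470 / (270 + 1470) = 6.02 × 1470/1740 = 5.09 V.
(Unloaded it would have been 5.23 V.)

V_out ≈ 5.09 V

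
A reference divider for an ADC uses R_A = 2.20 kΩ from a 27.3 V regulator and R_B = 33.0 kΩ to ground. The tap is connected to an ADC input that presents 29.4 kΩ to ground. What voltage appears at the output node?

V_out ≈ 23.9 V

The load sits in parallel with R_B: R_B‖R_L = (33.0 × 29.4) / (33.0 + 29.4) = 15.55 kΩ.
V_out = 27.3 × 15.55 / (2.20 + 15.55) = 27.3 × 15.55/17.75 = 23.9 V.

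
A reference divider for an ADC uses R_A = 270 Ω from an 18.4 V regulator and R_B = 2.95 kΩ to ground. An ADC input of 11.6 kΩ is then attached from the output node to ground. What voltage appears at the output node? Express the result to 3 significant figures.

The load sits in parallel with R_B: R_B‖R_L = (2950 × 11600) / (2950 + 11600) = 2352 Ω.
V_out = 18.4 × 2352 / (270 + 2352) = 18.4 × 2352/2622 = 16.5 V.
(Unloaded it would have been 16.9 V.)

V_out ≈ 16.5 V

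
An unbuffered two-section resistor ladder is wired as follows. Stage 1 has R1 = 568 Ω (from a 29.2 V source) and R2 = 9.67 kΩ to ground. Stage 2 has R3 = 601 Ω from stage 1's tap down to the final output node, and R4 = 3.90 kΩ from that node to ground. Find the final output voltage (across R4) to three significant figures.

V_out ≈ 21.4 V

Stage 2 presents R3+R4 = 4501 Ω as a load on stage 1's tap.
Stage 1's lower leg becomes R2‖(R3+R4) = 3071 Ω, so V_mid = 29.2 × 3071/3639 = 24.64 V.
Stage 2 is itself unloaded: V_out = V_mid × R4/(R3+R4) = 24.64 × 3900/4501 = 21.4 V.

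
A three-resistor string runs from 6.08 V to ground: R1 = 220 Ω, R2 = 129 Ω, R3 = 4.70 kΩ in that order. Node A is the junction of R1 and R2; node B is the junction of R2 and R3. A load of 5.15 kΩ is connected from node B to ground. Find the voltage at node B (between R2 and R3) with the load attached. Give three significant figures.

V ≈ 5.32 V

At node B, R3 is in parallel with the load: R3‖R_L = 2457 Ω.
Below node A the resistance is R2 + (R3‖R_L) = 2586 Ω, so V_A = 6.08 × 2586/2806 = 5.603 V.
Then V_B = V_A × (R3‖R_L)/(R2 + R3‖R_L) = 5.603 × 2457/2586 = 5.32 V.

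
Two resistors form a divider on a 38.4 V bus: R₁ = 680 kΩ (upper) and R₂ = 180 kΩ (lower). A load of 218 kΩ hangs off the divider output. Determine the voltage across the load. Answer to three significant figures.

V_out ≈ 4.86 V

The load sits in parallel with R₂: R₂‖R_L = (180 × 218) / (180 + 218) = 98.59 kΩ.
V_out = 38.4 × 98.59 / (680 + 98.59) = 38.4 × 98.59/778.6 = 4.86 V.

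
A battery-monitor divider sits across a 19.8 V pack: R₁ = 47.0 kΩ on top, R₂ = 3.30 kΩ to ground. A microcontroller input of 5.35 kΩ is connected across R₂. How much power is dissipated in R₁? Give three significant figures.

P ≈ 7.66 mW

Total resistance from the source is R₁ + (R₂‖R_L) = 49.04 kΩ, so I = 19.8/49.04 kΩ = 0.4037 mA.
P = I²·R₁ = (0.4037 mA)² × 47.0 kΩ = 7.66 mW.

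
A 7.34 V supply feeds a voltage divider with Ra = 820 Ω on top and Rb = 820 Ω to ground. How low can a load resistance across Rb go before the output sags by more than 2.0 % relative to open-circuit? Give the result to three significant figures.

Output resistance R_th = Ra‖Rb = (820 × 820)/1640 = 410.0 Ω.
The fractional drop is R_th/(R_th + R_L); requiring this ≤ 0.0200 gives R_L ≥ R_th(1/0.0200 − 1) = 410.0 × 49.00 = 20.1 kΩ.

R_L(min) ≈ 20.1 kΩ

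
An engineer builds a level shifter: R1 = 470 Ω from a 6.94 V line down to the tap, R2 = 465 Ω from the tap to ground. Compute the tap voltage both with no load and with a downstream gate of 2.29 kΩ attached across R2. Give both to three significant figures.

Unloaded: 3.45 V; loaded: 3.13 V

Open-circuit: V = 6.94 × 465/(470 + 465) = 3.45 V.
With the load, R2 becomes R2‖R_L = 386.5 Ω, so V = 6.94 × 386.5/856.5 = 3.13 V.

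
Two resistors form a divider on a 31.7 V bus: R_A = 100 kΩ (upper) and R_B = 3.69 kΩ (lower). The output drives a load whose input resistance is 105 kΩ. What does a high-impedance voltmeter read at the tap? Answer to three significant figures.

V_out ≈ 1.09 V

The load sits in parallel with R_B: R_B‖R_L = (3.69 × 105) / (3.69 + 105) = 3.565 kΩ.
V_out = 31.7 × 3.565 / (100 + 3.565) = 31.7 × 3.565/103.6 = 1.09 V.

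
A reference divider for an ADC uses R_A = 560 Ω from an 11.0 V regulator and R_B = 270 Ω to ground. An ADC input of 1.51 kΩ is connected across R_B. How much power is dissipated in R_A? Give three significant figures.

Total resistance from the source is R_A + (R_B‖R_L) = 789.0 Ω, so I = 11.0/789.0 Ω = 13.94 mA.
P = I²·R_A = (13.94 mA)² × 560 Ω = 109 mW.

P ≈ 109 mW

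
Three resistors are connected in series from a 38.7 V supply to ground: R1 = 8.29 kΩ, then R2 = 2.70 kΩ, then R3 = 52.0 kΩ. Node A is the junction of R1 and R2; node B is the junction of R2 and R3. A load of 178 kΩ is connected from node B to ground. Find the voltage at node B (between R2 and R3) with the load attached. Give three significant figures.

V ≈ 30.4 V

At node B, R3 is in parallel with the load: R3‖R_L = 40.24 kΩ.
Below node A the resistance is R2 + (R3‖R_L) = 42.94 kΩ, so V_A = 38.7 × 42.94/51.23 = 32.44 V.
Then V_B = V_A × (R3‖R_L)/(R2 + R3‖R_L) = 32.44 × 40.24/42.94 = 30.4 V.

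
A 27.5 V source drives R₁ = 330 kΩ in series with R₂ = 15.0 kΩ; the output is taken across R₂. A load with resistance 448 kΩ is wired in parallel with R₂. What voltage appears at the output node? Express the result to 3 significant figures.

V_out ≈ 1.16 V

The load sits in parallel with R₂: R₂‖R_L = (15.0 × 448) / (15.0 + 448) = 14.51 kΩ.
V_out = 27.5 × 14.51 / (330 + 14.51) = 27.5 × 14.51/344.5 = 1.16 V.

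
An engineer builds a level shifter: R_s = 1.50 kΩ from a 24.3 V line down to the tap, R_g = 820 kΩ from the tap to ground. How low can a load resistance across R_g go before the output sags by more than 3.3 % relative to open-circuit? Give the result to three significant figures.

R_L(min) ≈ 43.9 kΩ

Output resistance R_th = R_s‖R_g = (1.50 × 820)/821.5 = 1.497 kΩ.
The fractional drop is R_th/(R_th + R_L); requiring this ≤ 0.0330 gives R_L ≥ R_th(1/0.0330 − 1) = 1.497 × 29.30 = 43.9 kΩ.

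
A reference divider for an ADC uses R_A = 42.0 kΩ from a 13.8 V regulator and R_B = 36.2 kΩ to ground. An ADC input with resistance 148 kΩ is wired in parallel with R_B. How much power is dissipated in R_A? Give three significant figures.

Total resistance from the source is R_A + (R_B‖R_L) = 71.09 kΩ, so I = 13.8/71.09 kΩ = 0.1941 mA.
P = I²·R_A = (0.1941 mA)² × 42.0 kΩ = 1.58 mW.

P ≈ 1.58 mW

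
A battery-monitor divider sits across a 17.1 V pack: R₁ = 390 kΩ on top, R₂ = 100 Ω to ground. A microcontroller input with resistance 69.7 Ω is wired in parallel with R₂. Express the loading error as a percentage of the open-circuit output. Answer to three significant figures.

The divider's output (Thévenin) resistance is R₁‖R₂ = 99.97 Ω.
Fractional drop under load = R_th/(R_th + R_L) = 99.97 / (99.97 + 69.7) = 0.5892.
So the output falls by 58.9 %.

58.9 %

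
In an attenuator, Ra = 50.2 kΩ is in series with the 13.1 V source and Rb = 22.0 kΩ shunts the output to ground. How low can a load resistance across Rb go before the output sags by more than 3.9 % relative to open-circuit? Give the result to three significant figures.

Output resistance R_th = Ra‖Rb = (50.2 × 22.0)/72.20 = 15.30 kΩ.
The fractional drop is R_th/(R_th + R_L); requiring this ≤ 0.0390 gives R_L ≥ R_th(1/0.0390 − 1) = 15.30 × 24.64 = 377 kΩ.

R_L(min) ≈ 377 kΩ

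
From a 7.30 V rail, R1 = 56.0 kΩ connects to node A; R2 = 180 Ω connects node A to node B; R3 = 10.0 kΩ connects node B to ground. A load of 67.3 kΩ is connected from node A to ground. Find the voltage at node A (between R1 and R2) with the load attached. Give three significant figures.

Below node A the series string R2+R3 = 10180 Ω sits in parallel with the 67300 Ω load: 8842 Ω.
V_A = 7.30 × 8842/(56000 + 8842) = 0.995 V.

V ≈ 0.995 V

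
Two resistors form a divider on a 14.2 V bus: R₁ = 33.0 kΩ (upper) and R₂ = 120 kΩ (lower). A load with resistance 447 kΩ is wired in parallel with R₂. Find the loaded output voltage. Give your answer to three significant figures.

V_out ≈ 10.5 V

The load sits in parallel with R₂: R₂‖R_L = (120 × 447) / (120 + 447) = 94.60 kΩ.
V_out = 14.2 × 94.60 / (33.0 + 94.60) = 14.2 × 94.60/127.6 = 10.5 V.
(Unloaded it would have been 11.1 V.)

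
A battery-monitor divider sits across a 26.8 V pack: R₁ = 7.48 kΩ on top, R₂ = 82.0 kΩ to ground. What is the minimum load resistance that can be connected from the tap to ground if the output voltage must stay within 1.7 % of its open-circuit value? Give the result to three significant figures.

R_L(min) ≈ 396 kΩ

Output resistance R_th = R₁‖R₂ = (7.48 × 82.0)/89.48 = 6.855 kΩ.
The fractional drop is R_th/(R_th + R_L); requiring this ≤ 0.0170 gives R_L ≥ R_th(1/0.0170 − 1) = 6.855 × 57.82 = 396 kΩ.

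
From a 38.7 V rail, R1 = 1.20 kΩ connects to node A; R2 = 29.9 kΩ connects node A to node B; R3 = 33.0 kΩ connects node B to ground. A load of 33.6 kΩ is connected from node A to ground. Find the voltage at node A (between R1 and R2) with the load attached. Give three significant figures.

V ≈ 36.7 V

Below node A the series string R2+R3 = 62.90 kΩ sits in parallel with the 33.6 kΩ load: 21.90 kΩ.
V_A = 38.7 × 21.90/(1.20 + 21.90) = 36.7 V.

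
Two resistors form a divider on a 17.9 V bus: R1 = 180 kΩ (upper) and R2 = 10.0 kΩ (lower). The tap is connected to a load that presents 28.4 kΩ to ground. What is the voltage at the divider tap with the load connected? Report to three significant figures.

The load sits in parallel with R2: R2‖R_L = (10.0 × 28.4) / (10.0 + 28.4) = 7.396 kΩ.
V_out = 17.9 × 7.396 / (180 + 7.396) = 17.9 × 7.396/187.4 = 0.706 V.
(Unloaded it would have been 0.942 V.)

V_out ≈ 0.706 V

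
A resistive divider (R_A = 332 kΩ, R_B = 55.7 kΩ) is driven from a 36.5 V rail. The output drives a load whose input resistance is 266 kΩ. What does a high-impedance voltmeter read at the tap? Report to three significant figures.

V_out ≈ 4.45 V

The load sits in parallel with R_B: R_B‖R_L = (55.7 × 266) / (55.7 + 266) = 46.06 kΩ.
V_out = 36.5 × 46.06 / (332 + 46.06) = 36.5 × 46.06/378.1 = 4.45 V.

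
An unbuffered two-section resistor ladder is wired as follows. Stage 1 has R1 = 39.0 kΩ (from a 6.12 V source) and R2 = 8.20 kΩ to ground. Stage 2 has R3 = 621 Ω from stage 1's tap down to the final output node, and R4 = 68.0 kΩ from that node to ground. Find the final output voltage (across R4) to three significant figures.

Stage 2 presents R3+R4 = 68620 Ω as a load on stage 1's tap.
Stage 1's lower leg becomes R2‖(R3+R4) = 7325 Ω, so V_mid = 6.12 × 7325/46320 = 0.9677 V.
Stage 2 is itself unloaded: V_out = V_mid × R4/(R3+R4) = 0.9677 × 68000/68620 = 0.959 V.

V_out ≈ 0.959 V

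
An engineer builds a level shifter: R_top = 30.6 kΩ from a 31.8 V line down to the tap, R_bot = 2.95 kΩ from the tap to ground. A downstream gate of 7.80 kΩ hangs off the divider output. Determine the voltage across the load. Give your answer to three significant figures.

V_out ≈ 2.08 V

The load sits in parallel with R_bot: R_bot‖R_L = (2.95 × 7.80) / (2.95 + 7.80) = 2.140 kΩ.
V_out = 31.8 × 2.140 / (30.6 + 2.140) = 31.8 × 2.140/32.74 = 2.08 V.
(Unloaded it would have been 2.80 V.)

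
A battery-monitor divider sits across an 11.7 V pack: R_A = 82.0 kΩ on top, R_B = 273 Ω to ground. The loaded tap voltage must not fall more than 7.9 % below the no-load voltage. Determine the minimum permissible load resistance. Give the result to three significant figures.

Output resistance R_th = R_A‖R_B = (82000 × 273)/82270 = 272.1 Ω.
The fractional drop is R_th/(R_th + R_L); requiring this ≤ 0.0790 gives R_L ≥ R_th(1/0.0790 − 1) = 272.1 × 11.66 = 3.17 kΩ.

R_L(min) ≈ 3.17 kΩ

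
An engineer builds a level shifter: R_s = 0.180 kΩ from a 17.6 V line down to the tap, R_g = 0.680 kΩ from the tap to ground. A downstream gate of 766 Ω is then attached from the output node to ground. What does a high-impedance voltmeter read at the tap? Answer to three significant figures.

V_out ≈ 11.7 V

The load sits in parallel with R_g: R_g‖R_L = (680 × 766) / (680 + 766) = 360.2 Ω.
V_out = 17.6 × 360.2 / (180 + 360.2) = 17.6 × 360.2/540.2 = 11.7 V.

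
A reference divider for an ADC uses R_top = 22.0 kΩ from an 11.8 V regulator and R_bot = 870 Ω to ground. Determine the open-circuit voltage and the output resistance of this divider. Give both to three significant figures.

V_th = 0.449 V, R_th = 837 Ω

V_th is the open-circuit tap voltage: 11.8 × 870/(22000 + 870) = 0.449 V.
With the supply zeroed, R_top and R_bot appear in parallel from the tap: R_th = R_top‖R_bot = (22000 × 870)/22870 = 837 Ω.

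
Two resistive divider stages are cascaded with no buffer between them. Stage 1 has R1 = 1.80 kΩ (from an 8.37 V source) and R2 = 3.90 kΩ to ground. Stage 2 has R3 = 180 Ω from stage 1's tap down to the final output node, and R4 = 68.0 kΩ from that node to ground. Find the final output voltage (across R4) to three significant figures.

V_out ≈ 5.61 V

Stage 2 presents R3+R4 = 68180 Ω as a load on stage 1's tap.
Stage 1's lower leg becomes R2‖(R3+R4) = 3689 Ω, so V_mid = 8.37 × 3689/5489 = 5.625 V.
Stage 2 is itself unloaded: V_out = V_mid × R4/(R3+R4) = 5.625 × 68000/68180 = 5.61 V.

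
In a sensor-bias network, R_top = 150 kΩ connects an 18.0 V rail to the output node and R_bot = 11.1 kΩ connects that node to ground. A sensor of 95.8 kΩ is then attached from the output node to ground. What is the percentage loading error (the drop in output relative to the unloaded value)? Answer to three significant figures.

Unloaded V = 18.0 × 11.1/161.1 = 1.2402 V.
Loaded: R_bot‖R_L = 9.947 kΩ, giving V = 18.0 × 9.947/159.9 = 1.1195 V.
Drop = (1.2402 − 1.1195) / 1.2402 = 9.74 %.

9.74 %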